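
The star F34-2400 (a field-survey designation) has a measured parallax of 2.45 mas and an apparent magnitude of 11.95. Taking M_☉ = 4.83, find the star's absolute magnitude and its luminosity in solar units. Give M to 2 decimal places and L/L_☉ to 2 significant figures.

d = 1/p = 1000/2.45 mas = 408.2 pc
M = m − 5 log₁₀ d + 5 = 11.95 − 5·2.6108 + 5 = 3.896
M − M_☉ = 3.896 − 4.83 = -0.934
L/L_☉ = 10^(−0.4 × -0.934) = 2.364

M ≈ 3.90; L/L_☉ ≈ 2.4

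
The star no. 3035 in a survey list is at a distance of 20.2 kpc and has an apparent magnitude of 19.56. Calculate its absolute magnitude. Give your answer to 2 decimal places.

M ≈ 3.03

d = 20.2 kpc = 20200 pc
5 log₁₀(d/10 pc) = 5 log₁₀(20200) − 5 = 16.527
M = m − 5 log₁₀(d/10) = 19.56 − 16.527 = 3.033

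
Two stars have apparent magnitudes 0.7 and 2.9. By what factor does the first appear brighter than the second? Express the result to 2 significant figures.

7.6

Magnitude difference = -2.2
Flux ratio = 10^(−0.4 Δm) = 10^(−0.4 × -2.2) = 10^0.880 = 7.586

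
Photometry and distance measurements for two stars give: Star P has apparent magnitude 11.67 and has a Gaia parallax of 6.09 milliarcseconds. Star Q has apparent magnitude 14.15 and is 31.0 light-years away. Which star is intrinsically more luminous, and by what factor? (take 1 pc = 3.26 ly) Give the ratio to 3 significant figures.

Star P is more luminous, by a factor of 2930.

Star P: p = 6.09 mas = 6.09×10^-3″ → d = 1/p = 164.2 pc
Star P: M = m − 5 log₁₀ d + 5 = 11.67 − 5·2.2154 + 5 = 5.593
Star Q: d = 31.0 ly / 3.26 = 9.509 pc
Star Q: M = m − 5 log₁₀ d + 5 = 14.15 − 5·0.9781 + 5 = 14.259
ΔM = M_P − M_Q = 5.593 − (14.259) = -8.666; smaller M is more luminous → Star P.
L ratio = 10^(0.4 |ΔM|) = 10^3.466 = 2927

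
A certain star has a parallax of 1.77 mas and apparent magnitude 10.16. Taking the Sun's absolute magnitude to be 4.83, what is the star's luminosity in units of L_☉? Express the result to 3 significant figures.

d = 1/p = 1000/1.77 mas = 565.0 pc
M = m − 5 log₁₀ d + 5 = 10.16 − 5·2.7520 + 5 = 1.400
M − M_☉ = 1.400 − 4.83 = -3.430
L/L_☉ = 10^(−0.4 × -3.430) = 23.55

L/L_☉ ≈ 23.6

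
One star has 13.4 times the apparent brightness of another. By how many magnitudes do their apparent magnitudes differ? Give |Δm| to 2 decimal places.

|Δm| ≈ 2.82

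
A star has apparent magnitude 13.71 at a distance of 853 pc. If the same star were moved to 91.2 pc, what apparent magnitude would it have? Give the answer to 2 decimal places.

m ≈ 8.86

Flux ∝ 1/d², so Δm = 5 log₁₀(d₂/d₁) = 5 log₁₀(91.2/853) = -4.855
m₂ = m₁ + Δm = 13.71 + (-4.855) = 8.855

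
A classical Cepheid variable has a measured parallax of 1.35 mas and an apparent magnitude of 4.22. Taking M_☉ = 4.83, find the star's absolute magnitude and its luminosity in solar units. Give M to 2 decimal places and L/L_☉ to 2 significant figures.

M ≈ -5.13; L/L_☉ ≈ 9600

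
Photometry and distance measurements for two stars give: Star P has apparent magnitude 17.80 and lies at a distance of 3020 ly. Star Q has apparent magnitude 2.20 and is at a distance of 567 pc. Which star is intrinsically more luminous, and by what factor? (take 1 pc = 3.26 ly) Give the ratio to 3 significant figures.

Star P: d = 3020 ly / 3.26 = 926.4 pc
Star P: M = m − 5 log₁₀ d + 5 = 17.80 − 5·2.9668 + 5 = 7.966
Star Q: M = m − 5 log₁₀ d + 5 = 2.20 − 5·2.7536 + 5 = -6.568
ΔM = M_P − M_Q = 7.966 − (-6.568) = 14.534; smaller M is more luminous → Star Q.
L ratio = 10^(0.4 |ΔM|) = 10^5.814 = 651000

Star Q is more luminous, by a factor of 651000.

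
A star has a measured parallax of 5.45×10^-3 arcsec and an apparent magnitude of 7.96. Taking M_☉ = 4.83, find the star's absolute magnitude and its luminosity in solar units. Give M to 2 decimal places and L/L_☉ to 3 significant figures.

d = 1/p = 1/5.45×10^-3″ = 183.5 pc
M = m − 5 log₁₀ d + 5 = 7.96 − 5·2.2636 + 5 = 1.642
M − M_☉ = 1.642 − 4.83 = -3.188
L/L_☉ = 10^(−0.4 × -3.188) = 18.85

M ≈ 1.64; L/L_☉ ≈ 18.8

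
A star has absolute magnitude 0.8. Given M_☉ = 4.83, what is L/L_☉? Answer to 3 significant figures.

L/L_☉ ≈ 40.9

M − M_☉ = 0.8 − 4.83 = -4.030
L/L_☉ = 10^(−0.4 (M − M_☉)) = 10^1.612 = 40.93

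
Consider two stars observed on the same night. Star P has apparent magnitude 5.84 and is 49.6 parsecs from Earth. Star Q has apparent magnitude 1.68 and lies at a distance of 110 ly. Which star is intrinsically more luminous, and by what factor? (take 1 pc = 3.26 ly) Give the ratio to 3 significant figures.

Star P: M = m − 5 log₁₀ d + 5 = 5.84 − 5·1.6955 + 5 = 2.363
Star Q: d = 110 ly / 3.26 = 33.74 pc
Star Q: M = m − 5 log₁₀ d + 5 = 1.68 − 5·1.5282 + 5 = -0.961
ΔM = M_P − M_Q = 2.363 − (-0.961) = 3.323; smaller M is more luminous → Star Q.
L ratio = 10^(0.4 |ΔM|) = 10^1.329 = 21.35

Star Q is more luminous, by a factor of 21.3.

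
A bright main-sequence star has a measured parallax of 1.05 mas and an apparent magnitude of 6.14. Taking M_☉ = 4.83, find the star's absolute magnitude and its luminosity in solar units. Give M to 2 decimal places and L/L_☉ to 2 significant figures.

M ≈ -3.75; L/L_☉ ≈ 2700

d = 1/p = 1000/1.05 mas = 952.4 pc
M = m − 5 log₁₀ d + 5 = 6.14 − 5·2.9788 + 5 = -3.754
M − M_☉ = -3.754 − 4.83 = -8.584
L/L_☉ = 10^(−0.4 × -8.584) = 2714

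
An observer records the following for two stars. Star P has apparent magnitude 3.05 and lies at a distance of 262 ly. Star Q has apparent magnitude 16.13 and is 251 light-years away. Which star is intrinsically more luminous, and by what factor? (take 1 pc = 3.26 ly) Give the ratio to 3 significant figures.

Star P: d = 262 ly / 3.26 = 80.37 pc
Star P: M = m − 5 log₁₀ d + 5 = 3.05 − 5·1.9051 + 5 = -1.475
Star Q: d = 251 ly / 3.26 = 76.99 pc
Star Q: M = m − 5 log₁₀ d + 5 = 16.13 − 5·1.8865 + 5 = 11.698
ΔM = M_P − M_Q = -1.475 − (11.698) = -13.173; smaller M is more luminous → Star P.
L ratio = 10^(0.4 |ΔM|) = 10^5.269 = 185900

Star P is more luminous, by a factor of 186000.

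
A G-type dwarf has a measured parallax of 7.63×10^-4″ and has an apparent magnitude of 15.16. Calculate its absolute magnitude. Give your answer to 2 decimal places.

d = 1/p = 1/7.63×10^-4″ = 1311 pc
5 log₁₀(d/10 pc) = 5 log₁₀(1311) − 5 = 10.587
M = m − 5 log₁₀(d/10) = 15.16 − 10.587 = 4.573

M ≈ 4.57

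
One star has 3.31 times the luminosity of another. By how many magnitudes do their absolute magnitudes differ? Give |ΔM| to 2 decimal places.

|ΔM| ≈ 1.30

Pogson: ΔM = −2.5 log₁₀(ratio) = −2.5 log₁₀(3.31) = −2.5 × 0.5198 = -1.300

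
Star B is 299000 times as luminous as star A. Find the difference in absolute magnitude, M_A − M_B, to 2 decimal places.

Pogson: ΔM = −2.5 log₁₀(ratio) = −2.5 log₁₀(299000) = −2.5 × 5.4757 = -13.689
Star B is brighter so has the smaller magnitude: M_A − M_B is positive.

M_A − M_B ≈ 13.69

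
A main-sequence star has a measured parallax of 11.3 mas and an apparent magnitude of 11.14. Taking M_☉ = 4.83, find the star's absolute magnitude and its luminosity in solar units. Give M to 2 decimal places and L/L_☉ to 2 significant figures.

M ≈ 6.41; L/L_☉ ≈ 0.23

d = 1/p = 1000/11.3 mas = 88.50 pc
M = m − 5 log₁₀ d + 5 = 11.14 − 5·1.9469 + 5 = 6.405
M − M_☉ = 6.405 − 4.83 = 1.575
L/L_☉ = 10^(−0.4 × 1.575) = 0.2343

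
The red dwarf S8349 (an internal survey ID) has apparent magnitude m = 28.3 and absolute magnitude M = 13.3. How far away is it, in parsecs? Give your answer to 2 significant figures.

d ≈ 10000 pc

Distance modulus: m − M = 28.3 − (13.3) = 15.000
m − M = 5 log₁₀ d − 5
log₁₀ d = (m − M)/5 + 1 = 4.0000
d = 10^4.0000 = 10000 pc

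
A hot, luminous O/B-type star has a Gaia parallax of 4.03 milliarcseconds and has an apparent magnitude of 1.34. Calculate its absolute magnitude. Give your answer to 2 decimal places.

M ≈ -5.63

p = 4.03 mas = 4.03×10^-3″ → d = 1/p = 248.1 pc
5 log₁₀(d/10 pc) = 5 log₁₀(248.1) − 5 = 6.973
M = m − 5 log₁₀(d/10) = 1.34 − 6.973 = -5.633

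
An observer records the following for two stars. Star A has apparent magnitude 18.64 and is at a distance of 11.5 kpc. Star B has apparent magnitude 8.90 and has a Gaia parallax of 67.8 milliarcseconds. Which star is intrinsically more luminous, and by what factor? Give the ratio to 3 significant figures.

Star A is more luminous, by a factor of 77.2.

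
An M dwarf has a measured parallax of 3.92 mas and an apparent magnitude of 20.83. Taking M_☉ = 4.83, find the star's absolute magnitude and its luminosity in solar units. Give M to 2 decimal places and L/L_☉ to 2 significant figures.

M ≈ 13.80; L/L_☉ ≈ 2.6×10^-4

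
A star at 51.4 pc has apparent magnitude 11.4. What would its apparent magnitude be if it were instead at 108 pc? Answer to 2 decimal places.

m ≈ 13.01

Flux ∝ 1/d², so Δm = 5 log₁₀(d₂/d₁) = 5 log₁₀(108/51.4) = 1.612
m₂ = m₁ + Δm = 11.4 + (1.612) = 13.012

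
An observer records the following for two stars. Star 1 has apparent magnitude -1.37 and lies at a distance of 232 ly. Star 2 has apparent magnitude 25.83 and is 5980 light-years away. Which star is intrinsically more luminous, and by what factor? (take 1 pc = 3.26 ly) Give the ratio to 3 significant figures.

Star 1 is more luminous, by a factor of 1.14×10^8.

Star 1: d = 232 ly / 3.26 = 71.17 pc
Star 1: M = m − 5 log₁₀ d + 5 = -1.37 − 5·1.8523 + 5 = -5.631
Star 2: d = 5980 ly / 3.26 = 1834 pc
Star 2: M = m − 5 log₁₀ d + 5 = 25.83 − 5·3.2635 + 5 = 14.513
ΔM = M_1 − M_2 = -5.631 − (14.513) = -20.144; smaller M is more luminous → Star 1.
L ratio = 10^(0.4 |ΔM|) = 10^8.058 = 1.142×10^8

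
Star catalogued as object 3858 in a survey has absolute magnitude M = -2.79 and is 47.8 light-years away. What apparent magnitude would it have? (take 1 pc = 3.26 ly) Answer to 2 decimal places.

d = 47.8 ly / 3.26 = 14.66 pc
m = M + 5 log₁₀ d − 5 = -2.79 + 5·1.1662 − 5 = -1.959

m ≈ -1.96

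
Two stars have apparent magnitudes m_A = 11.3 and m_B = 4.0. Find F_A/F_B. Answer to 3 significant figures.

F_A/F_B ≈ 1.20×10^-3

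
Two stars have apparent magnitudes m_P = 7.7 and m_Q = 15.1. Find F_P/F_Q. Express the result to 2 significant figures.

F_P/F_Q ≈ 910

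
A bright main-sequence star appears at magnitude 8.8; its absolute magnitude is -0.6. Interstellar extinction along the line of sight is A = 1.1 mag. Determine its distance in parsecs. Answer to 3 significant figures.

d ≈ 457 pc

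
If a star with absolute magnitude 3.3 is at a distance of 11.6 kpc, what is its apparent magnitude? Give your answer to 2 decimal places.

m ≈ 18.62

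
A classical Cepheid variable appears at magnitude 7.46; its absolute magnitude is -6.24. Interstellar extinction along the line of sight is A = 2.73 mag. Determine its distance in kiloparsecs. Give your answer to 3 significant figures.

d ≈ 1.56 kpc

m − M = 5 log₁₀(d/10 pc) + A  ⇒  7.46 − (-6.24) − 2.73 = 5 log₁₀(d/10)
10.970 = 5 log₁₀(d/10)
log₁₀ d = (m − M − A)/5 + 1 = 3.1940
d = 10^3.1940 = 1563 pc
= 1.563 kpc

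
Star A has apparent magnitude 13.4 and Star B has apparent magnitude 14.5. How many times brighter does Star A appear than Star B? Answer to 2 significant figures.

2.8

Magnitude difference = -1.1
Flux ratio = 10^(−0.4 Δm) = 10^(−0.4 × -1.1) = 10^0.440 = 2.754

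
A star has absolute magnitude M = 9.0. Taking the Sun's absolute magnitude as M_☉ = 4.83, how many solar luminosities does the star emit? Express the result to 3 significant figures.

M − M_☉ = 9.0 − 4.83 = 4.170
L/L_☉ = 10^(−0.4 (M − M_☉)) = 10^-1.668 = 0.02148

L/L_☉ ≈ 0.0215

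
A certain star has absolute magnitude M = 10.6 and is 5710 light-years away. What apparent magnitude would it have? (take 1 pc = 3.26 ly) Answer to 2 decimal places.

m ≈ 21.82

d = 5710 ly / 3.26 = 1752 pc
m = M + 5 log₁₀ d − 5 = 10.6 + 5·3.2434 − 5 = 21.817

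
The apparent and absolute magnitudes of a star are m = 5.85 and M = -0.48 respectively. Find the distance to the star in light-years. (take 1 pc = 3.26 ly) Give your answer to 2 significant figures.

Distance modulus: m − M = 5.85 − (-0.48) = 6.330
m − M = 5 log₁₀ d − 5
log₁₀ d = (m − M)/5 + 1 = 2.2660
d = 10^2.2660 = 184.5 pc
= 601.5 ly

d ≈ 600 ly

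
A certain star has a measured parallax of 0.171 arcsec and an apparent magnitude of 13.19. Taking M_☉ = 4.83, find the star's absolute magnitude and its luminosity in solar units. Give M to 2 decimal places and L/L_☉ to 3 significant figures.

M ≈ 14.35; L/L_☉ ≈ 1.55×10^-4

d = 1/p = 1/0.171″ = 5.848 pc
M = m − 5 log₁₀ d + 5 = 13.19 − 5·0.7670 + 5 = 14.355
M − M_☉ = 14.355 − 4.83 = 9.525
L/L_☉ = 10^(−0.4 × 9.525) = 1.549×10^-4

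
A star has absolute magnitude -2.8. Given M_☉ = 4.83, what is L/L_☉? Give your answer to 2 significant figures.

L/L_☉ ≈ 1100

M − M_☉ = -2.8 − 4.83 = -7.630
L/L_☉ = 10^(−0.4 (M − M_☉)) = 10^3.052 = 1127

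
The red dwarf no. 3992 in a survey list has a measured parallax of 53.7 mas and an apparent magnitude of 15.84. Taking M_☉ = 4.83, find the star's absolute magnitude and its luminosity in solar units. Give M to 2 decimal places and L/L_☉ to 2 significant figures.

M ≈ 14.49; L/L_☉ ≈ 1.4×10^-4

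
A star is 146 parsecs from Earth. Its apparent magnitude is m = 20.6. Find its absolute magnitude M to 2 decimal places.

M ≈ 14.78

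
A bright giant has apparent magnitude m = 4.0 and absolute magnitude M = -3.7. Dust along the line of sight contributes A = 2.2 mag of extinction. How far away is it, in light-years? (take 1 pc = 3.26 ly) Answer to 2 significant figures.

d ≈ 410 ly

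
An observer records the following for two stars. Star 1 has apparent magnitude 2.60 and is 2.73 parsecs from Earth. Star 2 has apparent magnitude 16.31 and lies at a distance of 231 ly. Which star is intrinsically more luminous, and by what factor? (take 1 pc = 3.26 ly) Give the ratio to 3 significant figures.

Star 1: M = m − 5 log₁₀ d + 5 = 2.60 − 5·0.4362 + 5 = 5.419
Star 2: d = 231 ly / 3.26 = 70.86 pc
Star 2: M = m − 5 log₁₀ d + 5 = 16.31 − 5·1.8504 + 5 = 12.058
ΔM = M_1 − M_2 = 5.419 − (12.058) = -6.639; smaller M is more luminous → Star 1.
L ratio = 10^(0.4 |ΔM|) = 10^2.656 = 452.4

Star 1 is more luminous, by a factor of 452.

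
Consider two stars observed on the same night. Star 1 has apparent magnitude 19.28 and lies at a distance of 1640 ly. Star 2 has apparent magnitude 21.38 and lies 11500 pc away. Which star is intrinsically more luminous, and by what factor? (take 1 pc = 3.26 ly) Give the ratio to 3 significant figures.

Star 2 is more luminous, by a factor of 75.5.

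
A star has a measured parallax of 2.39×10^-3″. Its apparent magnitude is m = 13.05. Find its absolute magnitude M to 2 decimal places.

d = 1/p = 1/2.39×10^-3″ = 418.4 pc
5 log₁₀(d/10 pc) = 5 log₁₀(418.4) − 5 = 8.108
M = m − 5 log₁₀(d/10) = 13.05 − 8.108 = 4.942

M ≈ 4.94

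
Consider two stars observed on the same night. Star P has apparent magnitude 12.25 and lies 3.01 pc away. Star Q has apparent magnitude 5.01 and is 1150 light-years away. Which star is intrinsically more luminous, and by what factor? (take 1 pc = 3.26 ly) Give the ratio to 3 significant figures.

Star P: M = m − 5 log₁₀ d + 5 = 12.25 − 5·0.4786 + 5 = 14.857
Star Q: d = 1150 ly / 3.26 = 352.8 pc
Star Q: M = m − 5 log₁₀ d + 5 = 5.01 − 5·2.5475 + 5 = -2.727
ΔM = M_P − M_Q = 14.857 − (-2.727) = 17.585; smaller M is more luminous → Star Q.
L ratio = 10^(0.4 |ΔM|) = 10^7.034 = 1.081×10^7

Star Q is more luminous, by a factor of 1.08×10^7.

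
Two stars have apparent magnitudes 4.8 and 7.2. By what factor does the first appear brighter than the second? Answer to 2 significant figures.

Δm = 4.8 − (7.2) = -2.4
Flux ratio = 10^(−0.4 Δm) = 10^(−0.4 × -2.4) = 10^0.960 = 9.120

9.1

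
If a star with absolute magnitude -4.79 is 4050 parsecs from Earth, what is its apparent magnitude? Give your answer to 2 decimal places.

m ≈ 8.25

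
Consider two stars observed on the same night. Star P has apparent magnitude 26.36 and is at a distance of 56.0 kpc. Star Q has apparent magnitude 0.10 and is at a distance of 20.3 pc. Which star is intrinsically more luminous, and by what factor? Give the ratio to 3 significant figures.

Star Q is more luminous, by a factor of 4190.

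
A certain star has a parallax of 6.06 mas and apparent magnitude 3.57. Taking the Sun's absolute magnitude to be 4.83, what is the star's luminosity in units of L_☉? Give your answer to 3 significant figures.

L/L_☉ ≈ 869

d = 1/p = 1000/6.06 mas = 165.0 pc
M = m − 5 log₁₀ d + 5 = 3.57 − 5·2.2175 + 5 = -2.518
M − M_☉ = -2.518 − 4.83 = -7.348
L/L_☉ = 10^(−0.4 × -7.348) = 869.1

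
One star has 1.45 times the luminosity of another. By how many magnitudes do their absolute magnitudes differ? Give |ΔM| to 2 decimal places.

Pogson: ΔM = −2.5 log₁₀(ratio) = −2.5 log₁₀(1.45) = −2.5 × 0.1614 = -0.403

|ΔM| ≈ 0.40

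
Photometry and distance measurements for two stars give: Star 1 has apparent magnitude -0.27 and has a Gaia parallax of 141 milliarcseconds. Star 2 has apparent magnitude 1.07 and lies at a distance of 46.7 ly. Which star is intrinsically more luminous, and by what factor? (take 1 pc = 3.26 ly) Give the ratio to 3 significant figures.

Star 1: p = 141 mas = 0.141″ → d = 1/p = 7.092 pc
Star 1: M = m − 5 log₁₀ d + 5 = -0.27 − 5·0.8508 + 5 = 0.476
Star 2: d = 46.7 ly / 3.26 = 14.33 pc
Star 2: M = m − 5 log₁₀ d + 5 = 1.07 − 5·1.1561 + 5 = 0.290
ΔM = M_1 − M_2 = 0.476 − (0.290) = 0.187; smaller M is more luminous → Star 2.
L ratio = 10^(0.4 |ΔM|) = 10^0.075 = 1.188

Star 2 is more luminous, by a factor of 1.19.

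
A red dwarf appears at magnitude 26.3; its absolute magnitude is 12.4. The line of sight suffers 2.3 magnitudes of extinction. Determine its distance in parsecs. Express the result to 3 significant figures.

d ≈ 2090 pc

m − M = 5 log₁₀(d/10 pc) + A  ⇒  26.3 − (12.4) − 2.3 = 5 log₁₀(d/10)
11.600 = 5 log₁₀(d/10)
log₁₀ d = (m − M − A)/5 + 1 = 3.3200
d = 10^3.3200 = 2089 pc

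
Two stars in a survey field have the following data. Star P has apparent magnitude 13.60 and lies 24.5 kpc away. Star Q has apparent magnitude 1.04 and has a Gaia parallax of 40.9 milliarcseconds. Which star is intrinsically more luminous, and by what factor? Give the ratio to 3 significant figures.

Star P is more luminous, by a factor of 9.50.

Star P: d = 24.5 kpc = 24500 pc
Star P: M = m − 5 log₁₀ d + 5 = 13.60 − 5·4.3892 + 5 = -3.346
Star Q: p = 40.9 mas = 0.0409″ → d = 1/p = 24.45 pc
Star Q: M = m − 5 log₁₀ d + 5 = 1.04 − 5·1.3883 + 5 = -0.901
ΔM = M_P − M_Q = -3.346 − (-0.901) = -2.444; smaller M is more luminous → Star P.
L ratio = 10^(0.4 |ΔM|) = 10^0.978 = 9.501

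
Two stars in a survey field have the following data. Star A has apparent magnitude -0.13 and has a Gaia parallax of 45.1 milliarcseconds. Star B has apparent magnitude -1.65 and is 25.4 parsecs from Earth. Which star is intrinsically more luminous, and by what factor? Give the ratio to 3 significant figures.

Star B is more luminous, by a factor of 5.32.

Star A: p = 45.1 mas = 0.0451″ → d = 1/p = 22.17 pc
Star A: M = m − 5 log₁₀ d + 5 = -0.13 − 5·1.3458 + 5 = -1.859
Star B: M = m − 5 log₁₀ d + 5 = -1.65 − 5·1.4048 + 5 = -3.674
ΔM = M_A − M_B = -1.859 − (-3.674) = 1.815; smaller M is more luminous → Star B.
L ratio = 10^(0.4 |ΔM|) = 10^0.726 = 5.321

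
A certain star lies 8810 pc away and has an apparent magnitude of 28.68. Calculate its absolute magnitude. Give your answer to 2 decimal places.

5 log₁₀(d/10 pc) = 5 log₁₀(8810) − 5 = 14.725
M = m − 5 log₁₀(d/10) = 28.68 − 14.725 = 13.955

M ≈ 13.96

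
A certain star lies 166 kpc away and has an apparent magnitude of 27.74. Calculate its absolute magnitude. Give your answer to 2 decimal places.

M ≈ 6.64

d = 166 kpc = 166000 pc
5 log₁₀(d/10 pc) = 5 log₁₀(166000) − 5 = 21.101
M = m − 5 log₁₀(d/10) = 27.74 − 21.101 = 6.639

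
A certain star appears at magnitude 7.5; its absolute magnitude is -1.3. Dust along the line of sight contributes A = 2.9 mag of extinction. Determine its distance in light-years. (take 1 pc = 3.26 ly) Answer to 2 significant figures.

m − M = 5 log₁₀(d/10 pc) + A  ⇒  7.5 − (-1.3) − 2.9 = 5 log₁₀(d/10)
5.900 = 5 log₁₀(d/10)
log₁₀ d = (m − M − A)/5 + 1 = 2.1800
d = 10^2.1800 = 151.4 pc
= 493.4 ly

d ≈ 490 ly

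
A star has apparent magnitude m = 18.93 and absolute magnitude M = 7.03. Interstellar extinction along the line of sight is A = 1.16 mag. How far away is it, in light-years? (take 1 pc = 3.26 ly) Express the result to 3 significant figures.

d ≈ 4580 ly

m − M = 5 log₁₀(d/10 pc) + A  ⇒  18.93 − (7.03) − 1.16 = 5 log₁₀(d/10)
10.740 = 5 log₁₀(d/10)
log₁₀ d = (m − M − A)/5 + 1 = 3.1480
d = 10^3.1480 = 1406 pc
= 4584 ly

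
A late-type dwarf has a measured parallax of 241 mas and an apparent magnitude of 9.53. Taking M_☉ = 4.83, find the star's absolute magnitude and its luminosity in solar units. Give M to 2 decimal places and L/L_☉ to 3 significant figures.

M ≈ 11.44; L/L_☉ ≈ 2.27×10^-3

d = 1/p = 1000/241 mas = 4.149 pc
M = m − 5 log₁₀ d + 5 = 9.53 − 5·0.6180 + 5 = 11.440
M − M_☉ = 11.440 − 4.83 = 6.610
L/L_☉ = 10^(−0.4 × 6.610) = 2.270×10^-3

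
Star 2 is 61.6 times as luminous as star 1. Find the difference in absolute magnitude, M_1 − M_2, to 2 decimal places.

M_1 − M_2 ≈ 4.47

Pogson: ΔM = −2.5 log₁₀(ratio) = −2.5 log₁₀(61.6) = −2.5 × 1.7896 = -4.474
Star 2 is brighter so has the smaller magnitude: M_1 − M_2 is positive.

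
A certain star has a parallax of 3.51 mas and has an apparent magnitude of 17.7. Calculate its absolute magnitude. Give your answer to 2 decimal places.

p = 3.51 mas = 3.51×10^-3″ → d = 1/p = 284.9 pc
5 log₁₀(d/10 pc) = 5 log₁₀(284.9) − 5 = 7.273
M = m − 5 log₁₀(d/10) = 17.7 − 7.273 = 10.427

M ≈ 10.43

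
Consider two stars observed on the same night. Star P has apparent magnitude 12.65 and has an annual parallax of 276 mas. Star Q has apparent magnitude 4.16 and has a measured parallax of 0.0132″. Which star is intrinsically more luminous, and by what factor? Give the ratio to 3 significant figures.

Star Q is more luminous, by a factor of 1.09×10^6.

Star P: p = 276 mas = 0.276″ → d = 1/p = 3.623 pc
Star P: M = m − 5 log₁₀ d + 5 = 12.65 − 5·0.5591 + 5 = 14.855
Star Q: d = 1/p = 1/0.0132″ = 75.76 pc
Star Q: M = m − 5 log₁₀ d + 5 = 4.16 − 5·1.8794 + 5 = -0.237
ΔM = M_P − M_Q = 14.855 − (-0.237) = 15.092; smaller M is more luminous → Star Q.
L ratio = 10^(0.4 |ΔM|) = 10^6.037 = 1.088×10^6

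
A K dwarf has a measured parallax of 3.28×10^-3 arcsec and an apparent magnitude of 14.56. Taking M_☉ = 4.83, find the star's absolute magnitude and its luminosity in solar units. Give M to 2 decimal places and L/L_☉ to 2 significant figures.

d = 1/p = 1/3.28×10^-3″ = 304.9 pc
M = m − 5 log₁₀ d + 5 = 14.56 − 5·2.4841 + 5 = 7.139
M − M_☉ = 7.139 − 4.83 = 2.309
L/L_☉ = 10^(−0.4 × 2.309) = 0.1192

M ≈ 7.14; L/L_☉ ≈ 0.12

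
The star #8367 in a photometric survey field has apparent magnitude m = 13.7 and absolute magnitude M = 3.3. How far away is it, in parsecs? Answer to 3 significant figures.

μ = m − M = 10.400
m − M = 5 log₁₀ d − 5
log₁₀ d = (m − M)/5 + 1 = 3.0800
d = 10^3.0800 = 1202 pc

d ≈ 1200 pc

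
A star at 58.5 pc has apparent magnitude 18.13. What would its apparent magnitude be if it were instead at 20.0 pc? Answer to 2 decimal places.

m ≈ 15.80

Flux ∝ 1/d², so Δm = 5 log₁₀(d₂/d₁) = 5 log₁₀(20.0/58.5) = -2.331
m₂ = m₁ + Δm = 18.13 + (-2.331) = 15.799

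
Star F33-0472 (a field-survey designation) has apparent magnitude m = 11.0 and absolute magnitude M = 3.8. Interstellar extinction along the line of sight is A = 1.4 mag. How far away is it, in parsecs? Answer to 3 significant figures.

d ≈ 145 pc

m − M = 5 log₁₀(d/10 pc) + A  ⇒  11.0 − (3.8) − 1.4 = 5 log₁₀(d/10)
5.800 = 5 log₁₀(d/10)
log₁₀ d = (m − M − A)/5 + 1 = 2.1600
d = 10^2.1600 = 144.5 pc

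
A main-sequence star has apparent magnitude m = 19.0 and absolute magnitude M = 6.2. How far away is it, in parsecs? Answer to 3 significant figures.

Distance modulus: m − M = 19.0 − (6.2) = 12.800
m − M = 5 log₁₀ d − 5
log₁₀ d = (m − M)/5 + 1 = 3.5600
d = 10^3.5600 = 3631 pc

d ≈ 3630 pc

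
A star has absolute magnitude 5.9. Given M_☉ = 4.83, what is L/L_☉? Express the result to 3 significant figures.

M − M_☉ = 5.9 − 4.83 = 1.070
L/L_☉ = 10^(−0.4 (M − M_☉)) = 10^-0.428 = 0.3733

L/L_☉ ≈ 0.373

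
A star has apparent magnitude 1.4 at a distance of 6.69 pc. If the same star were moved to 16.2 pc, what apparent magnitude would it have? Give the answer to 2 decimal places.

Flux ∝ 1/d², so Δm = 5 log₁₀(d₂/d₁) = 5 log₁₀(16.2/6.69) = 1.920
m₂ = m₁ + Δm = 1.4 + (1.920) = 3.320

m ≈ 3.32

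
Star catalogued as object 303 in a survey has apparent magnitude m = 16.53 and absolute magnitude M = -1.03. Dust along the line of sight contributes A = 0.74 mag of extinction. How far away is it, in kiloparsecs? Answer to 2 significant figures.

m − M = 5 log₁₀(d/10 pc) + A  ⇒  16.53 − (-1.03) − 0.74 = 5 log₁₀(d/10)
16.820 = 5 log₁₀(d/10)
log₁₀ d = (m − M − A)/5 + 1 = 4.3640
d = 10^4.3640 = 23120 pc
= 23.12 kpc

d ≈ 23 kpc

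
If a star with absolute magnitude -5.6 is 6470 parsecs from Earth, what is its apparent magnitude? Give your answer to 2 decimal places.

m = M + 5 log₁₀ d − 5 = -5.6 + 5·3.8109 − 5 = 8.455

m ≈ 8.45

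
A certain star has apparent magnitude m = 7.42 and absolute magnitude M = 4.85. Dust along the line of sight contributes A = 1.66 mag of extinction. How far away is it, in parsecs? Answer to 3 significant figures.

m − M = 5 log₁₀(d/10 pc) + A  ⇒  7.42 − (4.85) − 1.66 = 5 log₁₀(d/10)
0.910 = 5 log₁₀(d/10)
log₁₀ d = (m − M − A)/5 + 1 = 1.1820
d = 10^1.1820 = 15.21 pc

d ≈ 15.2 pc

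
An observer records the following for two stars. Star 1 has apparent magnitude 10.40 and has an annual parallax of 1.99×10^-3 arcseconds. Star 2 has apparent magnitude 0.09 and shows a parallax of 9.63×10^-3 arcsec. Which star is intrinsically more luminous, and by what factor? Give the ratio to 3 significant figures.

Star 1: d = 1/p = 1/1.99×10^-3″ = 502.5 pc
Star 1: M = m − 5 log₁₀ d + 5 = 10.40 − 5·2.7011 + 5 = 1.894
Star 2: d = 1/p = 1/9.63×10^-3″ = 103.8 pc
Star 2: M = m − 5 log₁₀ d + 5 = 0.09 − 5·2.0164 + 5 = -4.992
ΔM = M_1 − M_2 = 1.894 − (-4.992) = 6.886; smaller M is more luminous → Star 2.
L ratio = 10^(0.4 |ΔM|) = 10^2.754 = 568.1

Star 2 is more luminous, by a factor of 568.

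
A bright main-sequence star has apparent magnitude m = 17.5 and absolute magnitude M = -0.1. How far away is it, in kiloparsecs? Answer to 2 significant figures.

d ≈ 33 kpc

μ = m − M = 17.600
m − M = 5 log₁₀ d − 5
log₁₀ d = (m − M)/5 + 1 = 4.5200
d = 10^4.5200 = 33110 pc
= 33.11 kpc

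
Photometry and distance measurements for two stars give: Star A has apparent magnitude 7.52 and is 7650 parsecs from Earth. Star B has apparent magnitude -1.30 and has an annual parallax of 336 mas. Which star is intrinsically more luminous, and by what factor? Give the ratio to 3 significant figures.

Star A: M = m − 5 log₁₀ d + 5 = 7.52 − 5·3.8837 + 5 = -6.898
Star B: p = 336 mas = 0.336″ → d = 1/p = 2.976 pc
Star B: M = m − 5 log₁₀ d + 5 = -1.30 − 5·0.4737 + 5 = 1.332
ΔM = M_A − M_B = -6.898 − (1.332) = -8.230; smaller M is more luminous → Star A.
L ratio = 10^(0.4 |ΔM|) = 10^3.292 = 1959

Star A is more luminous, by a factor of 1960.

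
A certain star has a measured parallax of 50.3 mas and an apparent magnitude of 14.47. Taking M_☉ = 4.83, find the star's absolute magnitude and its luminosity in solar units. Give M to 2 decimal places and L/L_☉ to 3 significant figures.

d = 1/p = 1000/50.3 mas = 19.88 pc
M = m − 5 log₁₀ d + 5 = 14.47 − 5·1.2984 + 5 = 12.978
M − M_☉ = 12.978 − 4.83 = 8.148
L/L_☉ = 10^(−0.4 × 8.148) = 5.506×10^-4

M ≈ 12.98; L/L_☉ ≈ 5.51×10^-4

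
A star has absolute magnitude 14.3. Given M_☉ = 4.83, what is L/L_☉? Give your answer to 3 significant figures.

M − M_☉ = 14.3 − 4.83 = 9.470
L/L_☉ = 10^(−0.4 (M − M_☉)) = 10^-3.788 = 1.629×10^-4

L/L_☉ ≈ 1.63×10^-4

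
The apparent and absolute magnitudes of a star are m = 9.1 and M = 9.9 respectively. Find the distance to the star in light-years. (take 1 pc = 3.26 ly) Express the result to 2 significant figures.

Distance modulus: m − M = 9.1 − (9.9) = -0.800
m − M = 5 log₁₀ d − 5
log₁₀ d = (m − M)/5 + 1 = 0.8400
d = 10^0.8400 = 6.918 pc
= 22.55 ly

d ≈ 23 ly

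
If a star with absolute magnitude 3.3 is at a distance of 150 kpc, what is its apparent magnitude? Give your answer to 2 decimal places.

m ≈ 24.18

d = 150 kpc = 150000 pc
m = M + 5 log₁₀ d − 5 = 3.3 + 5·5.1761 − 5 = 24.180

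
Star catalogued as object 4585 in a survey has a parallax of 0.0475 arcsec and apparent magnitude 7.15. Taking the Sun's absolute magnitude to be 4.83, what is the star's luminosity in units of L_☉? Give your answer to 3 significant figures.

d = 1/p = 1/0.0475″ = 21.05 pc
M = m − 5 log₁₀ d + 5 = 7.15 − 5·1.3233 + 5 = 5.533
M − M_☉ = 5.533 − 4.83 = 0.703
L/L_☉ = 10^(−0.4 × 0.703) = 0.5231

L/L_☉ ≈ 0.523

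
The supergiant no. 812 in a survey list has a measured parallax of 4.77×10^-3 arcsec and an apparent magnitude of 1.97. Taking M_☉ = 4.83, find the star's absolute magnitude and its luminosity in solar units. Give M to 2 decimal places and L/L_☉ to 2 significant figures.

d = 1/p = 1/4.77×10^-3″ = 209.6 pc
M = m − 5 log₁₀ d + 5 = 1.97 − 5·2.3215 + 5 = -4.637
M − M_☉ = -4.637 − 4.83 = -9.467
L/L_☉ = 10^(−0.4 × -9.467) = 6123

M ≈ -4.64; L/L_☉ ≈ 6100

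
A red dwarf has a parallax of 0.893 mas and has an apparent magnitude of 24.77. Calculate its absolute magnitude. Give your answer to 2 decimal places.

p = 0.893 mas = 8.93×10^-4″ → d = 1/p = 1120 pc
5 log₁₀(d/10 pc) = 5 log₁₀(1120) − 5 = 10.246
M = m − 5 log₁₀(d/10) = 24.77 − 10.246 = 14.524

M ≈ 14.52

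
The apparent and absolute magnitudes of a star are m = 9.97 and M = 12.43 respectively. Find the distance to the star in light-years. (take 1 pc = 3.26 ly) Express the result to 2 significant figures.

Distance modulus: m − M = 9.97 − (12.43) = -2.460
m − M = 5 log₁₀ d − 5
log₁₀ d = (m − M)/5 + 1 = 0.5080
d = 10^0.5080 = 3.221 pc
= 10.50 ly

d ≈ 11 ly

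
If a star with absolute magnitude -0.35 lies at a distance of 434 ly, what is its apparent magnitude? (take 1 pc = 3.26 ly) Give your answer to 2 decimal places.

m ≈ 5.27

d = 434 ly / 3.26 = 133.1 pc
m = M + 5 log₁₀ d − 5 = -0.35 + 5·2.1243 − 5 = 5.271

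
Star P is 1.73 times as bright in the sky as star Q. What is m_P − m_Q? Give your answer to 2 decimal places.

Pogson: Δm = −2.5 log₁₀(ratio) = −2.5 log₁₀(1.73) = −2.5 × 0.2380 = -0.595
Star P is brighter, so it has the smaller magnitude: the difference is negative.

m_P − m_Q ≈ -0.60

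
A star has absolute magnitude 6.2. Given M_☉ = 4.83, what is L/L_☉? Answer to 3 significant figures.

M − M_☉ = 6.2 − 4.83 = 1.370
L/L_☉ = 10^(−0.4 (M − M_☉)) = 10^-0.548 = 0.2831

L/L_☉ ≈ 0.283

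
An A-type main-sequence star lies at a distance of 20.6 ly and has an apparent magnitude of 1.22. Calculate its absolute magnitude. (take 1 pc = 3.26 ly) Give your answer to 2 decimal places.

M ≈ 2.22

d = 20.6 ly / 3.26 = 6.319 pc
5 log₁₀(d/10 pc) = 5 log₁₀(6.319) − 5 = -0.997
M = m − 5 log₁₀(d/10) = 1.22 + 0.997 = 2.217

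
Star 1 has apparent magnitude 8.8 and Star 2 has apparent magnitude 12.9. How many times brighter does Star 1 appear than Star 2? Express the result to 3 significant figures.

Δm = 8.8 − (12.9) = -4.1
Flux ratio = 10^(−0.4 Δm) = 10^(−0.4 × -4.1) = 10^1.640 = 43.65

43.7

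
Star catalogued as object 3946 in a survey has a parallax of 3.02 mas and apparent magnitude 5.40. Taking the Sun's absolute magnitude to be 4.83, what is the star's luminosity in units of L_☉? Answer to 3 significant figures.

L/L_☉ ≈ 649

d = 1/p = 1000/3.02 mas = 331.1 pc
M = m − 5 log₁₀ d + 5 = 5.40 − 5·2.5200 + 5 = -2.200
M − M_☉ = -2.200 − 4.83 = -7.030
L/L_☉ = 10^(−0.4 × -7.030) = 648.6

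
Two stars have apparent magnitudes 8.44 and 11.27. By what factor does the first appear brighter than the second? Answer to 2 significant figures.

Δm = 8.44 − (11.27) = -2.83
Flux ratio = 10^(−0.4 Δm) = 10^(−0.4 × -2.83) = 10^1.132 = 13.55

14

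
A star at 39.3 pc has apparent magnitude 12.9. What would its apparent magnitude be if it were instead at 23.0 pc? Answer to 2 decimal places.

Flux ∝ 1/d², so Δm = 5 log₁₀(d₂/d₁) = 5 log₁₀(23.0/39.3) = -1.163
m₂ = m₁ + Δm = 12.9 + (-1.163) = 11.737

m ≈ 11.74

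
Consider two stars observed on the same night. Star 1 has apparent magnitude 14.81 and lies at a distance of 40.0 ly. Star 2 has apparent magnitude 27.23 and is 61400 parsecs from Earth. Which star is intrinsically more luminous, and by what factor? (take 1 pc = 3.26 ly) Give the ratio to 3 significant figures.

Star 2 is more luminous, by a factor of 270.

Star 1: d = 40.0 ly / 3.26 = 12.27 pc
Star 1: M = m − 5 log₁₀ d + 5 = 14.81 − 5·1.0888 + 5 = 14.366
Star 2: M = m − 5 log₁₀ d + 5 = 27.23 − 5·4.7882 + 5 = 8.289
ΔM = M_1 − M_2 = 14.366 − (8.289) = 6.077; smaller M is more luminous → Star 2.
L ratio = 10^(0.4 |ΔM|) = 10^2.431 = 269.6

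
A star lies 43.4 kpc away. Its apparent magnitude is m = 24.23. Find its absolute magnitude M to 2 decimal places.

M ≈ 6.04

d = 43.4 kpc = 43400 pc
5 log₁₀(d/10 pc) = 5 log₁₀(43400) − 5 = 18.187
M = m − 5 log₁₀(d/10) = 24.23 − 18.187 = 6.043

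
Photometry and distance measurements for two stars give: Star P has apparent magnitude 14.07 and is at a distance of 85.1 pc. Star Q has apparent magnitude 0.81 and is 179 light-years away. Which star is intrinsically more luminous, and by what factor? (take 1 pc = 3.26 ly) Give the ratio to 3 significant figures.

Star P: M = m − 5 log₁₀ d + 5 = 14.07 − 5·1.9299 + 5 = 9.420
Star Q: d = 179 ly / 3.26 = 54.91 pc
Star Q: M = m − 5 log₁₀ d + 5 = 0.81 − 5·1.7396 + 5 = -2.888
ΔM = M_P − M_Q = 9.420 − (-2.888) = 12.309; smaller M is more luminous → Star Q.
L ratio = 10^(0.4 |ΔM|) = 10^4.923 = 83830

Star Q is more luminous, by a factor of 83800.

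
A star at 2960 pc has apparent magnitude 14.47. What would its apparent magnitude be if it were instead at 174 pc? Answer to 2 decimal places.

m ≈ 8.32

Flux ∝ 1/d², so Δm = 5 log₁₀(d₂/d₁) = 5 log₁₀(174/2960) = -6.154
m₂ = m₁ + Δm = 14.47 + (-6.154) = 8.316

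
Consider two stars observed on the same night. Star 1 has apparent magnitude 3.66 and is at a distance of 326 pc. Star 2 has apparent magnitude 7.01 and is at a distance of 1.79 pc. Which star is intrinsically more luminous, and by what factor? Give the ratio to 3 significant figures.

Star 1: M = m − 5 log₁₀ d + 5 = 3.66 − 5·2.5132 + 5 = -3.906
Star 2: M = m − 5 log₁₀ d + 5 = 7.01 − 5·0.2529 + 5 = 10.746
ΔM = M_1 − M_2 = -3.906 − (10.746) = -14.652; smaller M is more luminous → Star 1.
L ratio = 10^(0.4 |ΔM|) = 10^5.861 = 725700

Star 1 is more luminous, by a factor of 726000.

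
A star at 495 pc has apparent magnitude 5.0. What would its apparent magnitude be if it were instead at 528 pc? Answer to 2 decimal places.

m ≈ 5.14

Flux ∝ 1/d², so Δm = 5 log₁₀(d₂/d₁) = 5 log₁₀(528/495) = 0.140
m₂ = m₁ + Δm = 5.0 + (0.140) = 5.140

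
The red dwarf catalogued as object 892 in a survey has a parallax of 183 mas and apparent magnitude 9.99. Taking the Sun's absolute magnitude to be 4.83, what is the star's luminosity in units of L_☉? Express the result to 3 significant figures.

L/L_☉ ≈ 2.58×10^-3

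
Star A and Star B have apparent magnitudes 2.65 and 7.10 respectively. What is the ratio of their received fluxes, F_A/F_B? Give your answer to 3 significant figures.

F_A/F_B ≈ 60.3

Δm = 2.65 − (7.10) = -4.45
Flux ratio = 10^(−0.4 Δm) = 10^(−0.4 × -4.45) = 10^1.780 = 60.26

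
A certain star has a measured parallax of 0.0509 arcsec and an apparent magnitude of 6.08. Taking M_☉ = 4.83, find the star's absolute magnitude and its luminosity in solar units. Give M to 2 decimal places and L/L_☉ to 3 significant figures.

M ≈ 4.61; L/L_☉ ≈ 1.22

d = 1/p = 1/0.0509″ = 19.65 pc
M = m − 5 log₁₀ d + 5 = 6.08 − 5·1.2933 + 5 = 4.614
M − M_☉ = 4.614 − 4.83 = -0.216
L/L_☉ = 10^(−0.4 × -0.216) = 1.221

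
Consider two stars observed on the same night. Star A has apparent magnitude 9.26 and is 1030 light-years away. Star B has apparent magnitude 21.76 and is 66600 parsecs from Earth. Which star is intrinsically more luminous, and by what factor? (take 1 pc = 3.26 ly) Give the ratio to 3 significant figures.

Star A is more luminous, by a factor of 2.25.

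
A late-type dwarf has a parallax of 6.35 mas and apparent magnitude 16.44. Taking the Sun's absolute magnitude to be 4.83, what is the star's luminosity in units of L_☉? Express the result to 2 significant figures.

L/L_☉ ≈ 5.6×10^-3

d = 1/p = 1000/6.35 mas = 157.5 pc
M = m − 5 log₁₀ d + 5 = 16.44 − 5·2.1972 + 5 = 10.454
M − M_☉ = 10.454 − 4.83 = 5.624
L/L_☉ = 10^(−0.4 × 5.624) = 5.629×10^-3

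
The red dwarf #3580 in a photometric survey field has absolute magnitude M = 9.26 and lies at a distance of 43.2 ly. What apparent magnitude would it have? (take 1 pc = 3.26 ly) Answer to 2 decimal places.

m ≈ 9.87

d = 43.2 ly / 3.26 = 13.25 pc
m = M + 5 log₁₀ d − 5 = 9.26 + 5·1.1223 − 5 = 9.871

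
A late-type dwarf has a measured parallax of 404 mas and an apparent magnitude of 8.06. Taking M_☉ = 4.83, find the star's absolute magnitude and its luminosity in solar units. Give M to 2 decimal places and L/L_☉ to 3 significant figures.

M ≈ 11.09; L/L_☉ ≈ 3.13×10^-3

d = 1/p = 1000/404 mas = 2.475 pc
M = m − 5 log₁₀ d + 5 = 8.06 − 5·0.3936 + 5 = 11.092
M − M_☉ = 11.092 − 4.83 = 6.262
L/L_☉ = 10^(−0.4 × 6.262) = 3.128×10^-3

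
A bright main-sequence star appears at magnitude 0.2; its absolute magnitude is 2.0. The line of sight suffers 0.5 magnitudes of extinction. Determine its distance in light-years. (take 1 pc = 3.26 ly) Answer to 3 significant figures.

d ≈ 11.3 ly

m − M = 5 log₁₀(d/10 pc) + A  ⇒  0.2 − (2.0) − 0.5 = 5 log₁₀(d/10)
-2.300 = 5 log₁₀(d/10)
log₁₀ d = (m − M − A)/5 + 1 = 0.5400
d = 10^0.5400 = 3.467 pc
= 11.30 ly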